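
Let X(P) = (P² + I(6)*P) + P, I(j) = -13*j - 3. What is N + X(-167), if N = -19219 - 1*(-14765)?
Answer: 36795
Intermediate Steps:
I(j) = -3 - 13*j
N = -4454 (N = -19219 + 14765 = -4454)
X(P) = P² - 80*P (X(P) = (P² + (-3 - 13*6)*P) + P = (P² + (-3 - 78)*P) + P = (P² - 81*P) + P = P² - 80*P)
N + X(-167) = -4454 - 167*(-80 - 167) = -4454 - 167*(-247) = -4454 + 41249 = 36795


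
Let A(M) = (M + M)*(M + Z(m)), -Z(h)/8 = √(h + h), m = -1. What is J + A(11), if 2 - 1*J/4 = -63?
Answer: 502 - 176*I*√2 ≈ 502.0 - 248.9*I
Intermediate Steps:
J = 260 (J = 8 - 4*(-63) = 8 + 252 = 260)
Z(h) = -8*√2*√h (Z(h) = -8*√(h + h) = -8*√2*√h)
A(M) = 2*M*(M - 8*I*√2) (A(M) = (M + M)*(M - 8*√2*√(-1)) = (2*M)*(M - 8*√2*I) = (2*M)*(M - 8*I*√2) = 2*M*(M - 8*I*√2))
J + A(11) = 260 + 2*11*(11 - 8*I*√2) = 260 + (242 - 176*I*√2) = 502 - 176*I*√2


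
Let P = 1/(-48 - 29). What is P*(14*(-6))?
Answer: 12/11 ≈ 1.0909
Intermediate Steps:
P = -1/77 (P = 1/(-77) = -1/77 ≈ -0.012987)
P*(14*(-6)) = -2*(-6)/11 = -1/77*(-84) = 12/11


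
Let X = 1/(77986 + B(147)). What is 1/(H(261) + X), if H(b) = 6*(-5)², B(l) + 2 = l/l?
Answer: 77985/11697751 ≈ 0.0066667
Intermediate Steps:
B(l) = -1 (B(l) = -2 + l/l = -2 + 1 = -1)
H(b) = 150 (H(b) = 6*25 = 150)
X = 1/77985 (X = 1/(77986 - 1) = 1/77985 ≈ 1.2823e-5)
1/(H(261) + X) = 1/(150 + 1/77985) = 1/(11697751/77985) = 77985/11697751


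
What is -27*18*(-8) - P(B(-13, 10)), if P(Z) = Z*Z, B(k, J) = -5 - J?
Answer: 3663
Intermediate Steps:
P(Z) = Z²
-27*18*(-8) - P(B(-13, 10)) = -27*18*(-8) - (-5 - 1*10)² = -486*(-8) - (-5 - 10)² = 3888 - 1*(-15)² = 3888 - 1*225 = 3888 - 225 = 3663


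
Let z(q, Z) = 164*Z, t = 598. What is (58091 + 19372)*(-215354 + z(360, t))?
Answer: -9085015566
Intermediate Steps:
(58091 + 19372)*(-215354 + z(360, t)) = (58091 + 19372)*(-215354 + 164*598) = 77463*(-215354 + 98072) = 77463*(-117282) = -9085015566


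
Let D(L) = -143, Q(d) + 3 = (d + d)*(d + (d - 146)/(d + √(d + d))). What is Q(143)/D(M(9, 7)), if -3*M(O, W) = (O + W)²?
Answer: -1921779/6721 - 2*√286/6721 ≈ -285.94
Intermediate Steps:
M(O, W) = -(O + W)²/3
Q(d) = -3 + 2*d*(d + (-146 + d)/(d + √2*√d)) (Q(d) = -3 + (d + d)*(d + (d - 146)/(d + √(d + d))) = -3 + (2*d)*(d + (-146 + d)/(d + √(2*d))) = -3 + (2*d)*(d + (-146 + d)/(d + √2*√d)) = -3 + 2*d*(d + (-146 + d)/(d + √2*√d)))
Q(143)/D(M(9, 7)) = ((-295*143 + 2*143² + 2*143³ - 3*√2*√143 + 2*√2*143^(5/2))/(143 + √2*√143))/(-143) = ((-42185 + 2*20449 + 2*2924207 - 3*√286 + 2*√2*(20449*√143))/(143 + √286))*(-1/143) = ((-42185 + 40898 + 5848414 - 3*√286 + 40898*√286)/(143 + √286))*(-1/143) = ((5847127 + 40895*√286)/(143 + √286))*(-1/143) = -(5847127 + 40895*√286)/(143*(143 + √286))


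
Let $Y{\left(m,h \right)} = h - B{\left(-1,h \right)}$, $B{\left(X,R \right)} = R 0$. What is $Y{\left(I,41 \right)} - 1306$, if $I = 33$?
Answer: $-1265$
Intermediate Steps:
$B{\left(X,R \right)} = 0$
$Y{\left(m,h \right)} = h$ ($Y{\left(m,h \right)} = h - 0 = h + 0 = h$)
$Y{\left(I,41 \right)} - 1306 = 41 - 1306 = -1265$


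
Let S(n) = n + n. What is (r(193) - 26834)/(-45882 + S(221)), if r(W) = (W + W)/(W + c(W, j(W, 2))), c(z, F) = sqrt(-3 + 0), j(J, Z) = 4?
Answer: 99954567/169273088 + 193*I*sqrt(3)/846365440 ≈ 0.59049 + 3.9497e-7*I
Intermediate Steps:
c(z, F) = I*sqrt(3) (c(z, F) = sqrt(-3) = I*sqrt(3))
S(n) = 2*n
r(W) = 2*W/(W + I*sqrt(3)) (r(W) = (W + W)/(W + I*sqrt(3)) = (2*W)/(W + I*sqrt(3)) = 2*W/(W + I*sqrt(3)))
(r(193) - 26834)/(-45882 + S(221)) = (2*193/(193 + I*sqrt(3)) - 26834)/(-45882 + 2*221) = (386/(193 + I*sqrt(3)) - 26834)/(-45882 + 442) = (-26834 + 386/(193 + I*sqrt(3)))/(-45440) = (-26834 + 386/(193 + I*sqrt(3)))*(-1/45440) = 13417/22720 - 193/(22720*(193 + I*sqrt(3)))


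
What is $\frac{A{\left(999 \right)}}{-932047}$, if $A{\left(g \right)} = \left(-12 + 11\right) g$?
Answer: $\frac{999}{932047} \approx 0.0010718$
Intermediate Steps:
$A{\left(g \right)} = - g$
$\frac{A{\left(999 \right)}}{-932047} = \frac{\left(-1\right) 999}{-932047} = \left(-999\right) \left(- \frac{1}{932047}\right) = \frac{999}{932047}$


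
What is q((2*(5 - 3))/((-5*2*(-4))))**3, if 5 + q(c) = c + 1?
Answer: -59319/1000 ≈ -59.319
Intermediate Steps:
q(c) = -4 + c (q(c) = -5 + (c + 1) = -5 + (1 + c) = -4 + c)
q((2*(5 - 3))/((-5*2*(-4))))**3 = (-4 + (2*(5 - 3))/((-5*2*(-4))))**3 = (-4 + (2*2)/((-10*(-4))))**3 = (-4 + 4/40)**3 = (-4 + 4*(1/40))**3 = (-4 + 1/10)**3 = (-39/10)**3 = -59319/1000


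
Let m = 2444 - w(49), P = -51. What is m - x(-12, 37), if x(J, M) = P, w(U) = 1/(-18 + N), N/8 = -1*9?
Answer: 224551/90 ≈ 2495.0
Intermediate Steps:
N = -72 (N = 8*(-1*9) = 8*(-9) = -72)
w(U) = -1/90 (w(U) = 1/(-18 - 72) = 1/(-90) = -1/90)
x(J, M) = -51
m = 219961/90 (m = 2444 - 1*(-1/90) = 2444 + 1/90 = 219961/90 ≈ 2444.0)
m - x(-12, 37) = 219961/90 - 1*(-51) = 219961/90 + 51 = 224551/90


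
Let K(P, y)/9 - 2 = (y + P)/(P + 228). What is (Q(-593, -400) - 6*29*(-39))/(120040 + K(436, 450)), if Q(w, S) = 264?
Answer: 2340600/39863243 ≈ 0.058716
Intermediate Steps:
K(P, y) = 18 + 9*(P + y)/(228 + P) (K(P, y) = 18 + 9*((y + P)/(P + 228)) = 18 + 9*((P + y)/(228 + P)) = 18 + 9*(P + y)/(228 + P))
(Q(-593, -400) - 6*29*(-39))/(120040 + K(436, 450)) = (264 - 6*29*(-39))/(120040 + 9*(456 + 450 + 3*436)/(228 + 436)) = (264 - 174*(-39))/(120040 + 9*(456 + 450 + 1308)/664) = (264 + 6786)/(120040 + 9*(1/664)*2214) = 7050/(120040 + 9963/332) = 7050/(39863243/332) = 7050*(332/39863243) = 2340600/39863243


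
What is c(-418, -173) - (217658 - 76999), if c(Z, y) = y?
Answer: -140832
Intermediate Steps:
c(-418, -173) - (217658 - 76999) = -173 - (217658 - 76999) = -173 - 1*140659 = -173 - 140659 = -140832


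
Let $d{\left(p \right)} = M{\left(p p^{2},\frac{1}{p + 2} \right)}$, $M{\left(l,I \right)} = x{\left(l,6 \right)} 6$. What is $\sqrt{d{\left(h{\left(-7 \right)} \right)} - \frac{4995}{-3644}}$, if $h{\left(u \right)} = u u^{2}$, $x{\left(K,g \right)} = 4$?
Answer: $\frac{\sqrt{84222861}}{1822} \approx 5.0369$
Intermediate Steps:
$h{\left(u \right)} = u^{3}$
$M{\left(l,I \right)} = 24$ ($M{\left(l,I \right)} = 4 \cdot 6 = 24$)
$d{\left(p \right)} = 24$
$\sqrt{d{\left(h{\left(-7 \right)} \right)} - \frac{4995}{-3644}} = \sqrt{24 - \frac{4995}{-3644}} = \sqrt{24 - - \frac{4995}{3644}} = \sqrt{24 + \frac{4995}{3644}} = \sqrt{\frac{92451}{3644}} = \frac{\sqrt{84222861}}{1822}$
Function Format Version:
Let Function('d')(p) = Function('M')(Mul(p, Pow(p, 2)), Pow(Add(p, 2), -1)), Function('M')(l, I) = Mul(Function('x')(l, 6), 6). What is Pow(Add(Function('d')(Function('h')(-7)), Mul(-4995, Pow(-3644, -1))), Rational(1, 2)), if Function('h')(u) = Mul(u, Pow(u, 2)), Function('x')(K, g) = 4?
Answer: Mul(Rational(1, 1822), Pow(84222861, Rational(1, 2))) ≈ 5.0369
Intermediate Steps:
Function('h')(u) = Pow(u, 3)
Function('M')(l, I) = 24 (Function('M')(l, I) = Mul(4, 6) = 24)
Function('d')(p) = 24
Pow(Add(Function('d')(Function('h')(-7)), Mul(-4995, Pow(-3644, -1))), Rational(1, 2)) = Pow(Add(24, Mul(-4995, Pow(-3644, -1))), Rational(1, 2)) = Pow(Add(24, Mul(-4995, Rational(-1, 3644))), Rational(1, 2)) = Pow(Add(24, Rational(4995, 3644)), Rational(1, 2)) = Pow(Rational(92451, 3644), Rational(1, 2)) = Mul(Rational(1, 1822), Pow(84222861, Rational(1, 2)))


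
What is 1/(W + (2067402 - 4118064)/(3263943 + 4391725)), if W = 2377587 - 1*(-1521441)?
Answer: 3827834/14924830920021 ≈ 2.5647e-7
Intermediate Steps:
W = 3899028 (W = 2377587 + 1521441 = 3899028)
1/(W + (2067402 - 4118064)/(3263943 + 4391725)) = 1/(3899028 + (2067402 - 4118064)/(3263943 + 4391725)) = 1/(3899028 - 2050662/7655668) = 1/(3899028 - 2050662*1/7655668) = 1/(3899028 - 1025331/3827834) = 1/(14924830920021/3827834) = 3827834/14924830920021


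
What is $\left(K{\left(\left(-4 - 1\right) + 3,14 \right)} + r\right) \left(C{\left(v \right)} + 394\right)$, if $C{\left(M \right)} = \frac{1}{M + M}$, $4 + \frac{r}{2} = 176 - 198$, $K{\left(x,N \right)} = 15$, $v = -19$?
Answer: $- \frac{553927}{38} \approx -14577.0$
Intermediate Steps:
$r = -52$ ($r = -8 + 2 \left(176 - 198\right) = -8 + 2 \left(-22\right) = -8 - 44 = -52$)
$C{\left(M \right)} = \frac{1}{2 M}$
$\left(K{\left(\left(-4 - 1\right) + 3,14 \right)} + r\right) \left(C{\left(v \right)} + 394\right) = \left(15 - 52\right) \left(\frac{1}{2 \left(-19\right)} + 394\right) = - 37 \left(\frac{1}{2} \left(- \frac{1}{19}\right) + 394\right) = - 37 \left(- \frac{1}{38} + 394\right) = \left(-37\right) \frac{14971}{38} = - \frac{553927}{38}$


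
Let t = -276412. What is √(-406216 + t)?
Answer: 2*I*√170657 ≈ 826.21*I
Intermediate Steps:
√(-406216 + t) = √(-406216 - 276412) = √(-682628) = 2*I*√170657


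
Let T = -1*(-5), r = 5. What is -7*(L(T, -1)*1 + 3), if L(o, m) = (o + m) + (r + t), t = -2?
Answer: -70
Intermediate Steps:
T = 5
L(o, m) = 3 + m + o (L(o, m) = (o + m) + (5 - 2) = (m + o) + 3 = 3 + m + o)
-7*(L(T, -1)*1 + 3) = -7*((3 - 1 + 5)*1 + 3) = -7*(7*1 + 3) = -7*(7 + 3) = -7*10 = -70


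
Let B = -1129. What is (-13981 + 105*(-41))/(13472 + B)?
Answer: -18286/12343 ≈ -1.4815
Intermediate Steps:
(-13981 + 105*(-41))/(13472 + B) = (-13981 + 105*(-41))/(13472 - 1129) = (-13981 - 4305)/12343 = -18286*1/12343 = -18286/12343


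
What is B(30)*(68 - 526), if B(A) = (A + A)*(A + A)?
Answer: -1648800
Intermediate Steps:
B(A) = 4*A² (B(A) = (2*A)*(2*A) = 4*A²)
B(30)*(68 - 526) = (4*30²)*(68 - 526) = (4*900)*(-458) = 3600*(-458) = -1648800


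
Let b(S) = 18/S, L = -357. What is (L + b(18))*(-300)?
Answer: 106800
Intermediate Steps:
(L + b(18))*(-300) = (-357 + 18/18)*(-300) = (-357 + 18*(1/18))*(-300) = (-357 + 1)*(-300) = -356*(-300) = 106800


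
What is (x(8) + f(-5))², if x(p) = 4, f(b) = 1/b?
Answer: 361/25 ≈ 14.440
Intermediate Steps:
(x(8) + f(-5))² = (4 + 1/(-5))² = (4 - ⅕)² = (19/5)² = 361/25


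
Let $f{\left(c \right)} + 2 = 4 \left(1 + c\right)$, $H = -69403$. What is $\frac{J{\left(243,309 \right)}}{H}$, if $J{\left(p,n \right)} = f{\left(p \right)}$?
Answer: $- \frac{974}{69403} \approx -0.014034$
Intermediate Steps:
$f{\left(c \right)} = 2 + 4 c$ ($f{\left(c \right)} = -2 + 4 \left(1 + c\right) = -2 + \left(4 + 4 c\right) = 2 + 4 c$)
$J{\left(p,n \right)} = 2 + 4 p$
$\frac{J{\left(243,309 \right)}}{H} = \frac{2 + 4 \cdot 243}{-69403} = \left(2 + 972\right) \left(- \frac{1}{69403}\right) = 974 \left(- \frac{1}{69403}\right) = - \frac{974}{69403}$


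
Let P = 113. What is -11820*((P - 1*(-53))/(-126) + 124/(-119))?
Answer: 1422340/51 ≈ 27889.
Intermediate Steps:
-11820*((P - 1*(-53))/(-126) + 124/(-119)) = -11820*((113 - 1*(-53))/(-126) + 124/(-119)) = -11820*((113 + 53)*(-1/126) + 124*(-1/119)) = -11820*(166*(-1/126) - 124/119) = -11820*(-83/63 - 124/119) = -11820*(-361/153) = 1422340/51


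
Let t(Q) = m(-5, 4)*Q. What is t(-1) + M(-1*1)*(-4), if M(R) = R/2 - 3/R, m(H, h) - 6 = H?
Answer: -11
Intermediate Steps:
m(H, h) = 6 + H
M(R) = R/2 - 3/R (M(R) = R*(½) - 3/R = R/2 - 3/R)
t(Q) = Q (t(Q) = (6 - 5)*Q = 1*Q = Q)
t(-1) + M(-1*1)*(-4) = -1 + ((-1*1)/2 - 3/((-1*1)))*(-4) = -1 + ((½)*(-1) - 3/(-1))*(-4) = -1 + (-½ - 3*(-1))*(-4) = -1 + (-½ + 3)*(-4) = -1 + (5/2)*(-4) = -1 - 10 = -11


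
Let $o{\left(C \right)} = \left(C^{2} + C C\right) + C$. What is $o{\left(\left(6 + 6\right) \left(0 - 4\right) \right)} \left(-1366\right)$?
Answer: $-6228960$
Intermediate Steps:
$o{\left(C \right)} = C + 2 C^{2}$ ($o{\left(C \right)} = \left(C^{2} + C^{2}\right) + C = 2 C^{2} + C = C + 2 C^{2}$)
$o{\left(\left(6 + 6\right) \left(0 - 4\right) \right)} \left(-1366\right) = \left(6 + 6\right) \left(0 - 4\right) \left(1 + 2 \left(6 + 6\right) \left(0 - 4\right)\right) \left(-1366\right) = 12 \left(-4\right) \left(1 + 2 \cdot 12 \left(-4\right)\right) \left(-1366\right) = - 48 \left(1 + 2 \left(-48\right)\right) \left(-1366\right) = - 48 \left(1 - 96\right) \left(-1366\right) = \left(-48\right) \left(-95\right) \left(-1366\right) = 4560 \left(-1366\right) = -6228960$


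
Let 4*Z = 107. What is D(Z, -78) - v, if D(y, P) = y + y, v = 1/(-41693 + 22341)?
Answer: 1035333/19352 ≈ 53.500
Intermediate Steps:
Z = 107/4 (Z = (1/4)*107 = 107/4 ≈ 26.750)
v = -1/19352 (v = 1/(-19352) = -1/19352 ≈ -5.1674e-5)
D(y, P) = 2*y
D(Z, -78) - v = 2*(107/4) - 1*(-1/19352) = 107/2 + 1/19352 = 1035333/19352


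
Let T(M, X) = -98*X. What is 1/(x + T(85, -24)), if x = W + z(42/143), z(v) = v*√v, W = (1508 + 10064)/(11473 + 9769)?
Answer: 2295937844864807/5401296543986222410 - 2004469467*√6006/5401296543986222410 ≈ 0.00042504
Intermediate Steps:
W = 5786/10621 (W = 11572/21242 = 11572*(1/21242) = 5786/10621 ≈ 0.54477)
z(v) = v^(3/2)
x = 5786/10621 + 42*√6006/20449 (x = 5786/10621 + (42/143)^(3/2) = 5786/10621 + 42*√6006/20449 ≈ 0.70394)
1/(x + T(85, -24)) = 1/((5786/10621 + 42*√6006/20449) - 98*(-24)) = 1/((5786/10621 + 42*√6006/20449) + 2352) = 1/(24986378/10621 + 42*√6006/20449)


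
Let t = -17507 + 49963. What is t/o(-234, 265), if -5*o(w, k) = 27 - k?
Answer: 81140/119 ≈ 681.85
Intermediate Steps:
o(w, k) = -27/5 + k/5 (o(w, k) = -(27 - k)/5 = -27/5 + k/5)
t = 32456
t/o(-234, 265) = 32456/(-27/5 + (1/5)*265) = 32456/(-27/5 + 53) = 32456/(238/5) = 32456*(5/238) = 81140/119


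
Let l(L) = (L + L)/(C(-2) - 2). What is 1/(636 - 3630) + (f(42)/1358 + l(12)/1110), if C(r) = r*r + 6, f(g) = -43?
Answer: -11017787/376091310 ≈ -0.029296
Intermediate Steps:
C(r) = 6 + r**2 (C(r) = r**2 + 6 = 6 + r**2)
l(L) = L/4 (l(L) = (L + L)/((6 + (-2)**2) - 2) = (2*L)/((6 + 4) - 2) = (2*L)/(10 - 2) = (2*L)/8 = (2*L)*(1/8) = L/4)
1/(636 - 3630) + (f(42)/1358 + l(12)/1110) = 1/(636 - 3630) + (-43/1358 + ((1/4)*12)/1110) = 1/(-2994) + (-43*1/1358 + 3*(1/1110)) = -1/2994 + (-43/1358 + 1/370) = -1/2994 - 3638/125615 = -11017787/376091310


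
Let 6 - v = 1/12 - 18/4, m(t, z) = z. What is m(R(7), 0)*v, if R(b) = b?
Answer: 0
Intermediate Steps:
v = 125/12 (v = 6 - (1/12 - 18/4) = 6 - (1*(1/12) - 18*1/4) = 6 - (1/12 - 9/2) = 6 - 1*(-53/12) = 6 + 53/12 = 125/12 ≈ 10.417)
m(R(7), 0)*v = 0*(125/12) = 0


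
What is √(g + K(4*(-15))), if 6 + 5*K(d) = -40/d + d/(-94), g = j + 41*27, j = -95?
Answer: √502522590/705 ≈ 31.797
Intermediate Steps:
g = 1012 (g = -95 + 41*27 = -95 + 1107 = 1012)
K(d) = -6/5 - 8/d - d/470 (K(d) = -6/5 + (-40/d + d/(-94))/5 = -6/5 + (-40/d + d*(-1/94))/5 = -6/5 + (-40/d - d/94)/5 = -6/5 + (-8/d - d/470) = -6/5 - 8/d - d/470)
√(g + K(4*(-15))) = √(1012 + (-3760 - 4*(-15)*(564 + 4*(-15)))/(470*((4*(-15))))) = √(1012 + (1/470)*(-3760 - 1*(-60)*(564 - 60))/(-60)) = √(1012 + (1/470)*(-1/60)*(-3760 - 1*(-60)*504)) = √(1012 + (1/470)*(-1/60)*(-3760 + 30240)) = √(1012 + (1/470)*(-1/60)*26480) = √(1012 - 662/705) = √(712798/705) = √502522590/705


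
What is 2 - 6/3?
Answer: 0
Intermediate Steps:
2 - 6/3 = 2 + (⅓)*(-6) = 2 - 2 = 0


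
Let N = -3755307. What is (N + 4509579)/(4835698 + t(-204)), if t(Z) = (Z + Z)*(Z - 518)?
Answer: 377136/2565137 ≈ 0.14702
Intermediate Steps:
t(Z) = 2*Z*(-518 + Z) (t(Z) = (2*Z)*(-518 + Z) = 2*Z*(-518 + Z))
(N + 4509579)/(4835698 + t(-204)) = (-3755307 + 4509579)/(4835698 + 2*(-204)*(-518 - 204)) = 754272/(4835698 + 2*(-204)*(-722)) = 754272/(4835698 + 294576) = 754272/5130274 = 754272*(1/5130274) = 377136/2565137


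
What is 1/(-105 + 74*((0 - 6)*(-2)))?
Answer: 1/783 ≈ 0.0012771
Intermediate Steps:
1/(-105 + 74*((0 - 6)*(-2))) = 1/(-105 + 74*(-6*(-2))) = 1/(-105 + 74*12) = 1/(-105 + 888) = 1/783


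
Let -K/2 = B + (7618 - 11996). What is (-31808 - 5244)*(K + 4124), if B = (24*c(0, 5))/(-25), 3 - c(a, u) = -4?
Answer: -11943193472/25 ≈ -4.7773e+8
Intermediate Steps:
c(a, u) = 7 (c(a, u) = 3 - 1*(-4) = 3 + 4 = 7)
B = -168/25 (B = (24*7)/(-25) = 168*(-1/25) = -168/25 ≈ -6.7200)
K = 219236/25 (K = -2*(-168/25 + (7618 - 11996)) = -2*(-168/25 - 4378) = -2*(-109618/25) = 219236/25 ≈ 8769.4)
(-31808 - 5244)*(K + 4124) = (-31808 - 5244)*(219236/25 + 4124) = -37052*322336/25 = -11943193472/25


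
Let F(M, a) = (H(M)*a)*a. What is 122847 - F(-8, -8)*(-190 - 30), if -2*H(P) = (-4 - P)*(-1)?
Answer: 151007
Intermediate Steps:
H(P) = -2 - P/2 (H(P) = -(-4 - P)*(-1)/2 = -(4 + P)/2 = -2 - P/2)
F(M, a) = a**2*(-2 - M/2) (F(M, a) = ((-2 - M/2)*a)*a = (a*(-2 - M/2))*a = a**2*(-2 - M/2))
122847 - F(-8, -8)*(-190 - 30) = 122847 - (1/2)*(-8)**2*(-4 - 1*(-8))*(-190 - 30) = 122847 - (1/2)*64*(-4 + 8)*(-220) = 122847 - (1/2)*64*4*(-220) = 122847 - 128*(-220) = 122847 - 1*(-28160) = 122847 + 28160 = 151007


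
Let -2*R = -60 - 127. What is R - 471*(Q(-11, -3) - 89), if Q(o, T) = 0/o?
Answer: 84025/2 ≈ 42013.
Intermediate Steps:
Q(o, T) = 0
R = 187/2 (R = -(-60 - 127)/2 = -½*(-187) = 187/2 ≈ 93.500)
R - 471*(Q(-11, -3) - 89) = 187/2 - 471*(0 - 89) = 187/2 - 471*(-89) = 187/2 + 41919 = 84025/2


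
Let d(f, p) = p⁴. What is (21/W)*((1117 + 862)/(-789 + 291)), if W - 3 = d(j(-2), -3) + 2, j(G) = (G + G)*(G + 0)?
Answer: -13853/14276 ≈ -0.97037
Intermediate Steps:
j(G) = 2*G² (j(G) = (2*G)*G = 2*G²)
W = 86 (W = 3 + ((-3)⁴ + 2) = 3 + (81 + 2) = 3 + 83 = 86)
(21/W)*((1117 + 862)/(-789 + 291)) = (21/86)*((1117 + 862)/(-789 + 291)) = (21*(1/86))*(1979/(-498)) = 21*(1979*(-1/498))/86 = (21/86)*(-1979/498) = -13853/14276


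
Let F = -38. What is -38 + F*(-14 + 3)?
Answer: 380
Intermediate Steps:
-38 + F*(-14 + 3) = -38 - 38*(-14 + 3) = -38 - 38*(-11) = -38 + 418 = 380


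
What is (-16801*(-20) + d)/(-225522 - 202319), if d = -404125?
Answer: 68105/427841 ≈ 0.15918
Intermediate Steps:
(-16801*(-20) + d)/(-225522 - 202319) = (-16801*(-20) - 404125)/(-225522 - 202319) = (336020 - 404125)/(-427841) = -68105*(-1/427841) = 68105/427841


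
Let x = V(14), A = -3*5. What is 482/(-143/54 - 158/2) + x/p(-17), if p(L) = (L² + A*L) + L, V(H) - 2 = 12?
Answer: -13655030/2323543 ≈ -5.8768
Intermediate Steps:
V(H) = 14 (V(H) = 2 + 12 = 14)
A = -15
x = 14
p(L) = L² - 14*L (p(L) = (L² - 15*L) + L = L² - 14*L)
482/(-143/54 - 158/2) + x/p(-17) = 482/(-143/54 - 158/2) + 14/((-17*(-14 - 17))) = 482/(-143*1/54 - 158*½) + 14/((-17*(-31))) = 482/(-143/54 - 79) + 14/527 = 482/(-4409/54) + 14*(1/527) = 482*(-54/4409) + 14/527 = -26028/4409 + 14/527 = -13655030/2323543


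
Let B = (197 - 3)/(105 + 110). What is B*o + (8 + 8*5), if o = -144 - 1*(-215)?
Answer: 24094/215 ≈ 112.07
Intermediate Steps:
o = 71 (o = -144 + 215 = 71)
B = 194/215 ≈ 0.90233
B*o + (8 + 8*5) = (194/215)*71 + (8 + 8*5) = 13774/215 + (8 + 40) = 13774/215 + 48 = 24094/215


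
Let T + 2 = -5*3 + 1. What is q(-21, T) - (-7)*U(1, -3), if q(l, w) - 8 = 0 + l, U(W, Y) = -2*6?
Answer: -97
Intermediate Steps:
T = -16 (T = -2 + (-5*3 + 1) = -2 + (-15 + 1) = -2 - 14 = -16)
U(W, Y) = -12
q(l, w) = 8 + l (q(l, w) = 8 + (0 + l) = 8 + l)
q(-21, T) - (-7)*U(1, -3) = (8 - 21) - (-7)*(-12) = -13 - 1*84 = -13 - 84 = -97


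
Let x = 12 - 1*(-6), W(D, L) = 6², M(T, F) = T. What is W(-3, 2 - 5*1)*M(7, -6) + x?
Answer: 270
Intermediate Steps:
W(D, L) = 36
x = 18 (x = 12 + 6 = 18)
W(-3, 2 - 5*1)*M(7, -6) + x = 36*7 + 18 = 252 + 18 = 270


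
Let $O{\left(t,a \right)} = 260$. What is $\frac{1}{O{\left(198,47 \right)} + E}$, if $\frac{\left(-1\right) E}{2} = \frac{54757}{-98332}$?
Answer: $\frac{49166}{12837917} \approx 0.0038297$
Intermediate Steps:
$E = \frac{54757}{49166}$ ($E = - 2 \frac{54757}{-98332} = - 2 \cdot 54757 \left(- \frac{1}{98332}\right) = \left(-2\right) \left(- \frac{54757}{98332}\right) = \frac{54757}{49166} \approx 1.1137$)
$\frac{1}{O{\left(198,47 \right)} + E} = \frac{1}{260 + \frac{54757}{49166}} = \frac{1}{\frac{12837917}{49166}} = \frac{49166}{12837917}$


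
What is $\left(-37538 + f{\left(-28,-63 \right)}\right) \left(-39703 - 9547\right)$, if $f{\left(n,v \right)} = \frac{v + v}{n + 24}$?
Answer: $1847195125$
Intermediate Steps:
$f{\left(n,v \right)} = \frac{2 v}{24 + n}$
$\left(-37538 + f{\left(-28,-63 \right)}\right) \left(-39703 - 9547\right) = \left(-37538 + 2 \left(-63\right) \frac{1}{24 - 28}\right) \left(-39703 - 9547\right) = \left(-37538 + 2 \left(-63\right) \frac{1}{-4}\right) \left(-49250\right) = \left(-37538 + 2 \left(-63\right) \left(- \frac{1}{4}\right)\right) \left(-49250\right) = \left(-37538 + \frac{63}{2}\right) \left(-49250\right) = \left(- \frac{75013}{2}\right) \left(-49250\right) = 1847195125$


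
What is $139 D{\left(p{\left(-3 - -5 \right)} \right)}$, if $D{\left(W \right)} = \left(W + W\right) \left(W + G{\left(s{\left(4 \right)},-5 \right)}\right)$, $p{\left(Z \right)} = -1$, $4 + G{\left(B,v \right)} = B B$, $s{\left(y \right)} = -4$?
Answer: $-3058$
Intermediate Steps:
$G{\left(B,v \right)} = -4 + B^{2}$ ($G{\left(B,v \right)} = -4 + B B = -4 + B^{2}$)
$D{\left(W \right)} = 2 W \left(12 + W\right)$ ($D{\left(W \right)} = \left(W + W\right) \left(W - \left(4 - \left(-4\right)^{2}\right)\right) = 2 W \left(W + \left(-4 + 16\right)\right) = 2 W \left(W + 12\right) = 2 W \left(12 + W\right)$)
$139 D{\left(p{\left(-3 - -5 \right)} \right)} = 139 \cdot 2 \left(-1\right) \left(12 - 1\right) = 139 \cdot 2 \left(-1\right) 11 = 139 \left(-22\right) = -3058$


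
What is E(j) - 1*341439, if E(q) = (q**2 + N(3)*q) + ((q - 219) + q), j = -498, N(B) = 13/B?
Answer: -96808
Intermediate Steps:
E(q) = -219 + q**2 + 19*q/3 (E(q) = (q**2 + (13/3)*q) + ((q - 219) + q) = (q**2 + (13*(1/3))*q) + ((-219 + q) + q) = (q**2 + 13*q/3) + (-219 + 2*q) = -219 + q**2 + 19*q/3)
E(j) - 1*341439 = (-219 + (-498)**2 + (19/3)*(-498)) - 1*341439 = (-219 + 248004 - 3154) - 341439 = 244631 - 341439 = -96808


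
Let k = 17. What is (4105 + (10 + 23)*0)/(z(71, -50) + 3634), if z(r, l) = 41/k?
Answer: 69785/61819 ≈ 1.1289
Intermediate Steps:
z(r, l) = 41/17
(4105 + (10 + 23)*0)/(z(71, -50) + 3634) = (4105 + (10 + 23)*0)/(41/17 + 3634) = (4105 + 33*0)/(61819/17) = (4105 + 0)*(17/61819) = 4105*(17/61819) = 69785/61819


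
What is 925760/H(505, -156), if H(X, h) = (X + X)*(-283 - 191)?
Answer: -46288/23937 ≈ -1.9337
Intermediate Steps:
H(X, h) = -948*X (H(X, h) = (2*X)*(-474) = -948*X)
925760/H(505, -156) = 925760/((-948*505)) = 925760/(-478740) = 925760*(-1/478740) = -46288/23937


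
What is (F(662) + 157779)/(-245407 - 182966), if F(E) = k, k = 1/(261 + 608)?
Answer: -137109952/372256137 ≈ -0.36832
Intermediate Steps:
k = 1/869 ≈ 0.0011507
F(E) = 1/869
(F(662) + 157779)/(-245407 - 182966) = (1/869 + 157779)/(-245407 - 182966) = (137109952/869)/(-428373) = (137109952/869)*(-1/428373) = -137109952/372256137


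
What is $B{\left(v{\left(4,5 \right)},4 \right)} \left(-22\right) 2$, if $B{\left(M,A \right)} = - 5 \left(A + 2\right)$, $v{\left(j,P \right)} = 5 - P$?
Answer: $1320$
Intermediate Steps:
$B{\left(M,A \right)} = -10 - 5 A$ ($B{\left(M,A \right)} = - 5 \left(2 + A\right) = -10 - 5 A$)
$B{\left(v{\left(4,5 \right)},4 \right)} \left(-22\right) 2 = \left(-10 - 20\right) \left(-22\right) 2 = \left(-30\right) \left(-22\right) 2 = 660 \cdot 2 = 1320$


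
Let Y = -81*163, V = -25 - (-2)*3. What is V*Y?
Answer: 250857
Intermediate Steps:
V = -19 (V = -25 - 1*(-6) = -25 + 6 = -19)
Y = -13203
V*Y = -19*(-13203) = 250857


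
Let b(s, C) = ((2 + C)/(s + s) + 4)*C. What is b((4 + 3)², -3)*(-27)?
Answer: 31671/98 ≈ 323.17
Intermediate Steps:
b(s, C) = C*(4 + (2 + C)/(2*s)) (b(s, C) = ((2 + C)/((2*s)) + 4)*C = ((2 + C)*(1/(2*s)) + 4)*C = ((2 + C)/(2*s) + 4)*C = (4 + (2 + C)/(2*s))*C = C*(4 + (2 + C)/(2*s)))
b((4 + 3)², -3)*(-27) = ((½)*(-3)*(2 - 3 + 8*(4 + 3)²)/(4 + 3)²)*(-27) = ((½)*(-3)*(2 - 3 + 8*7²)/7²)*(-27) = ((½)*(-3)*(2 - 3 + 8*49)/49)*(-27) = ((½)*(-3)*(1/49)*(2 - 3 + 392))*(-27) = ((½)*(-3)*(1/49)*391)*(-27) = -1173/98*(-27) = 31671/98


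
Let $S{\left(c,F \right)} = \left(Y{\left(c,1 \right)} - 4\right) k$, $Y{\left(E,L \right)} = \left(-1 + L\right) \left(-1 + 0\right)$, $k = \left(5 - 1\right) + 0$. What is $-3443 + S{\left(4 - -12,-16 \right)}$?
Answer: $-3459$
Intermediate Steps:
$k = 4$ ($k = 4 + 0 = 4$)
$Y{\left(E,L \right)} = 1 - L$ ($Y{\left(E,L \right)} = \left(-1 + L\right) \left(-1\right) = 1 - L$)
$S{\left(c,F \right)} = -16$ ($S{\left(c,F \right)} = \left(\left(1 - 1\right) - 4\right) 4 = \left(0 - 4\right) 4 = \left(-4\right) 4 = -16$)
$-3443 + S{\left(4 - -12,-16 \right)} = -3443 - 16 = -3459$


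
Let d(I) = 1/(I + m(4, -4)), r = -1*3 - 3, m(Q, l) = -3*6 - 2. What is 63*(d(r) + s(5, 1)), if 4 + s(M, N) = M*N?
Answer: 1575/26 ≈ 60.577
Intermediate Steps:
s(M, N) = -4 + M*N
m(Q, l) = -20 (m(Q, l) = -18 - 2 = -20)
r = -6 (r = -3 - 3 = -6)
d(I) = 1/(-20 + I) (d(I) = 1/(I - 20) = 1/(-20 + I))
63*(d(r) + s(5, 1)) = 63*(1/(-20 - 6) + (-4 + 5*1)) = 63*(1/(-26) + (-4 + 5)) = 63*(-1/26 + 1) = 63*(25/26) = 1575/26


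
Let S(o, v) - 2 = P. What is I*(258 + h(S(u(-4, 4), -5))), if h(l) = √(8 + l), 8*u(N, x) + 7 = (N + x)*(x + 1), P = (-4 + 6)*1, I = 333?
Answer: 85914 + 666*√3 ≈ 87068.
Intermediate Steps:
P = 2 (P = 2*1 = 2)
u(N, x) = -7/8 + (1 + x)*(N + x)/8 (u(N, x) = -7/8 + ((N + x)*(x + 1))/8 = -7/8 + ((N + x)*(1 + x))/8 = -7/8 + ((1 + x)*(N + x))/8 = -7/8 + (1 + x)*(N + x)/8)
S(o, v) = 4 (S(o, v) = 2 + 2 = 4)
I*(258 + h(S(u(-4, 4), -5))) = 333*(258 + √(8 + 4)) = 333*(258 + √12) = 333*(258 + 2*√3) = 85914 + 666*√3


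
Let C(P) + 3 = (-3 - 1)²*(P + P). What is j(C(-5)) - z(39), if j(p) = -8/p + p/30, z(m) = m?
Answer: -217039/4890 ≈ -44.384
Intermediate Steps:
C(P) = -3 + 32*P (C(P) = -3 + (-3 - 1)²*(P + P) = -3 + (-4)²*(2*P) = -3 + 16*(2*P) = -3 + 32*P)
j(p) = -8/p + p/30 (j(p) = -8/p + p*(1/30) = -8/p + p/30)
j(C(-5)) - z(39) = (-8/(-3 + 32*(-5)) + (-3 + 32*(-5))/30) - 1*39 = (-8/(-3 - 160) + (-3 - 160)/30) - 39 = (-8/(-163) + (1/30)*(-163)) - 39 = (-8*(-1/163) - 163/30) - 39 = (8/163 - 163/30) - 39 = -26329/4890 - 39 = -217039/4890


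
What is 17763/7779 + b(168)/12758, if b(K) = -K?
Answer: 37552247/16540747 ≈ 2.2703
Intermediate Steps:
17763/7779 + b(168)/12758 = 17763/7779 - 1*168/12758 = 17763*(1/7779) - 168*1/12758 = 5921/2593 - 84/6379 = 37552247/16540747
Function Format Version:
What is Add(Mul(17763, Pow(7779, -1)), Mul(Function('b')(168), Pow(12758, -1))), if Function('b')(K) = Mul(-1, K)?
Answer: Rational(37552247, 16540747) ≈ 2.2703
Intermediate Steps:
Add(Mul(17763, Pow(7779, -1)), Mul(Function('b')(168), Pow(12758, -1))) = Add(Mul(17763, Pow(7779, -1)), Mul(Mul(-1, 168), Pow(12758, -1))) = Add(Mul(17763, Rational(1, 7779)), Mul(-168, Rational(1, 12758))) = Add(Rational(5921, 2593), Rational(-84, 6379)) = Rational(37552247, 16540747)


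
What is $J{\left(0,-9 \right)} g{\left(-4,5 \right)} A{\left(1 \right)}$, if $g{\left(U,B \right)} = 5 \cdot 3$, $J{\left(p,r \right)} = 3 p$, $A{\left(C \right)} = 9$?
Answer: $0$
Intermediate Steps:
$g{\left(U,B \right)} = 15$
$J{\left(0,-9 \right)} g{\left(-4,5 \right)} A{\left(1 \right)} = 3 \cdot 0 \cdot 15 \cdot 9 = 0 \cdot 15 \cdot 9 = 0 \cdot 9 = 0$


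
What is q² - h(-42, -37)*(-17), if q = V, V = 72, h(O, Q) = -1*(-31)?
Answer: 5711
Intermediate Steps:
h(O, Q) = 31
q = 72
q² - h(-42, -37)*(-17) = 72² - 31*(-17) = 5184 - 1*(-527) = 5184 + 527 = 5711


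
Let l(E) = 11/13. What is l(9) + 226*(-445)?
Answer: -1307399/13 ≈ -1.0057e+5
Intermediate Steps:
l(E) = 11/13 (l(E) = 11*(1/13) = 11/13)
l(9) + 226*(-445) = 11/13 + 226*(-445) = 11/13 - 100570 = -1307399/13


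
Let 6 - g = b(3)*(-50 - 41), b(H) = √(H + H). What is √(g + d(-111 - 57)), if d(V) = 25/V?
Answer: √(41286 + 642096*√6)/84 ≈ 15.125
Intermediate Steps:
b(H) = √2*√H (b(H) = √(2*H) = √2*√H)
g = 6 + 91*√6 (g = 6 - √2*√3*(-50 - 41) = 6 - √6*(-91) = 6 - (-91)*√6 = 6 + 91*√6 ≈ 228.90)
√(g + d(-111 - 57)) = √((6 + 91*√6) + 25/(-111 - 57)) = √((6 + 91*√6) + 25/(-168)) = √((6 + 91*√6) + 25*(-1/168)) = √((6 + 91*√6) - 25/168) = √(983/168 + 91*√6)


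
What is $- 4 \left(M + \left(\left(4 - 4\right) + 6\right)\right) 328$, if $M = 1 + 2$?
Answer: $-11808$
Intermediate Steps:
$M = 3$
$- 4 \left(M + \left(\left(4 - 4\right) + 6\right)\right) 328 = - 4 \left(3 + \left(\left(4 - 4\right) + 6\right)\right) 328 = - 4 \left(3 + \left(0 + 6\right)\right) 328 = - 4 \left(3 + 6\right) 328 = \left(-4\right) 9 \cdot 328 = \left(-36\right) 328 = -11808$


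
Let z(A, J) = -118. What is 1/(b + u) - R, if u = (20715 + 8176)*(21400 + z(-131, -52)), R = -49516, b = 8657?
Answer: 30445750361205/614866919 ≈ 49516.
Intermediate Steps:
u = 614858262 (u = (20715 + 8176)*(21400 - 118) = 28891*21282 = 614858262)
1/(b + u) - R = 1/(8657 + 614858262) - 1*(-49516) = 1/614866919 + 49516 = 30445750361205/614866919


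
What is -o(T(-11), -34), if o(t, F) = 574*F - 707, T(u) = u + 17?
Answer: 20223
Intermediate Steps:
T(u) = 17 + u
o(t, F) = -707 + 574*F
-o(T(-11), -34) = -(-707 + 574*(-34)) = -(-707 - 19516) = -1*(-20223) = 20223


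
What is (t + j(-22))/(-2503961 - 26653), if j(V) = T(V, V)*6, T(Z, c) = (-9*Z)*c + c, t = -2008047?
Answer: 678105/843538 ≈ 0.80388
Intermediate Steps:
T(Z, c) = c - 9*Z*c (T(Z, c) = -9*Z*c + c = c - 9*Z*c)
j(V) = 6*V*(1 - 9*V) (j(V) = (V*(1 - 9*V))*6 = 6*V*(1 - 9*V))
(t + j(-22))/(-2503961 - 26653) = (-2008047 + 6*(-22)*(1 - 9*(-22)))/(-2503961 - 26653) = (-2008047 + 6*(-22)*(1 + 198))/(-2530614) = (-2008047 + 6*(-22)*199)*(-1/2530614) = (-2008047 - 26268)*(-1/2530614) = -2034315*(-1/2530614) = 678105/843538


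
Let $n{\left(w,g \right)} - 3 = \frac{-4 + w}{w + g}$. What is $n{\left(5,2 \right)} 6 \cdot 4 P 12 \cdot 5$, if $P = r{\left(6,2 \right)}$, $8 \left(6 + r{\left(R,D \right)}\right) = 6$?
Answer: $-23760$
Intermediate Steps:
$r{\left(R,D \right)} = - \frac{21}{4}$ ($r{\left(R,D \right)} = -6 + \frac{1}{8} \cdot 6 = -6 + \frac{3}{4} = - \frac{21}{4}$)
$P = - \frac{21}{4} \approx -5.25$
$n{\left(w,g \right)} = 3 + \frac{-4 + w}{g + w}$ ($n{\left(w,g \right)} = 3 + \frac{-4 + w}{w + g} = 3 + \frac{-4 + w}{g + w}$)
$n{\left(5,2 \right)} 6 \cdot 4 P 12 \cdot 5 = \frac{-4 + 3 \cdot 2 + 4 \cdot 5}{2 + 5} \cdot 6 \cdot 4 \left(- \frac{21}{4}\right) 12 \cdot 5 = \frac{-4 + 6 + 20}{7} \cdot 6 \cdot 4 \left(- \frac{21}{4}\right) 60 = \frac{1}{7} \cdot 22 \cdot 6 \cdot 4 \left(- \frac{21}{4}\right) 60 = \frac{22}{7} \cdot 6 \cdot 4 \left(- \frac{21}{4}\right) 60 = \frac{132}{7} \cdot 4 \left(- \frac{21}{4}\right) 60 = \frac{528}{7} \left(- \frac{21}{4}\right) 60 = \left(-396\right) 60 = -23760$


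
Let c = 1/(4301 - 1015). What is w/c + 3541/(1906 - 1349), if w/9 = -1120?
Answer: -18449440619/557 ≈ -3.3123e+7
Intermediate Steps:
w = -10080 (w = 9*(-1120) = -10080)
c = 1/3286 ≈ 0.00030432
w/c + 3541/(1906 - 1349) = -10080/1/3286 + 3541/(1906 - 1349) = -10080*3286 + 3541/557 = -33122880 + 3541*(1/557) = -33122880 + 3541/557 = -18449440619/557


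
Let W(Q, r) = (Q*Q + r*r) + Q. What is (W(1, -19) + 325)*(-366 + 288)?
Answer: -53664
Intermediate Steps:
W(Q, r) = Q + Q² + r² (W(Q, r) = (Q² + r²) + Q = Q + Q² + r²)
(W(1, -19) + 325)*(-366 + 288) = ((1 + 1² + (-19)²) + 325)*(-366 + 288) = ((1 + 1 + 361) + 325)*(-78) = (363 + 325)*(-78) = 688*(-78) = -53664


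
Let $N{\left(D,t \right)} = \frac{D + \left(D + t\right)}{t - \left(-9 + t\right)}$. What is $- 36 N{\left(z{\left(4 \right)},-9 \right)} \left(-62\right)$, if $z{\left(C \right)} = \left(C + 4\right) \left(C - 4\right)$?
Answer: $-2232$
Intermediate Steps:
$z{\left(C \right)} = \left(-4 + C\right) \left(4 + C\right)$ ($z{\left(C \right)} = \left(4 + C\right) \left(-4 + C\right) = \left(-4 + C\right) \left(4 + C\right)$)
$N{\left(D,t \right)} = \frac{t}{9} + \frac{2 D}{9}$ ($N{\left(D,t \right)} = \frac{t + 2 D}{9} = \left(t + 2 D\right) \frac{1}{9} = \frac{t}{9} + \frac{2 D}{9}$)
$- 36 N{\left(z{\left(4 \right)},-9 \right)} \left(-62\right) = - 36 \left(\frac{1}{9} \left(-9\right) + \frac{2 \left(-16 + 4^{2}\right)}{9}\right) \left(-62\right) = - 36 \left(-1 + \frac{2 \left(-16 + 16\right)}{9}\right) \left(-62\right) = - 36 \left(-1 + \frac{2}{9} \cdot 0\right) \left(-62\right) = - 36 \left(-1 + 0\right) \left(-62\right) = \left(-36\right) \left(-1\right) \left(-62\right) = 36 \left(-62\right) = -2232$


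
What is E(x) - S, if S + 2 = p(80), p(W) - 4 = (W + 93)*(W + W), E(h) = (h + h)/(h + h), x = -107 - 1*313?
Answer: -27681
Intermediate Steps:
x = -420 (x = -107 - 313 = -420)
E(h) = 1 (E(h) = (2*h)/((2*h)) = (2*h)*(1/(2*h)) = 1)
p(W) = 4 + 2*W*(93 + W) (p(W) = 4 + (W + 93)*(W + W) = 4 + (93 + W)*(2*W) = 4 + 2*W*(93 + W))
S = 27682 (S = -2 + (4 + 2*80² + 186*80) = -2 + (4 + 2*6400 + 14880) = -2 + (4 + 12800 + 14880) = -2 + 27684 = 27682)
E(x) - S = 1 - 1*27682 = 1 - 27682 = -27681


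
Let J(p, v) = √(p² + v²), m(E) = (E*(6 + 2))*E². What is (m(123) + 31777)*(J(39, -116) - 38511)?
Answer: -574534556343 + 14918713*√14977 ≈ -5.7271e+11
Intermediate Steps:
m(E) = 8*E³ (m(E) = (E*8)*E² = (8*E)*E² = 8*E³)
(m(123) + 31777)*(J(39, -116) - 38511) = (8*123³ + 31777)*(√(39² + (-116)²) - 38511) = (8*1860867 + 31777)*(√(1521 + 13456) - 38511) = (14886936 + 31777)*(√14977 - 38511) = 14918713*(-38511 + √14977) = -574534556343 + 14918713*√14977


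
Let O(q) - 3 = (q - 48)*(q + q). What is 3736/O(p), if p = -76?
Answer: 3736/18851 ≈ 0.19819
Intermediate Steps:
O(q) = 3 + 2*q*(-48 + q) (O(q) = 3 + (q - 48)*(q + q) = 3 + (-48 + q)*(2*q) = 3 + 2*q*(-48 + q))
3736/O(p) = 3736/(3 - 96*(-76) + 2*(-76)²) = 3736/(3 + 7296 + 2*5776) = 3736/(3 + 7296 + 11552) = 3736/18851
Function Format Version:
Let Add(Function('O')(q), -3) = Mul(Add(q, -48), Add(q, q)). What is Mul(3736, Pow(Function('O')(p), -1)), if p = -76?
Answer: Rational(3736, 18851) ≈ 0.19819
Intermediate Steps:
Function('O')(q) = Add(3, Mul(2, q, Add(-48, q))) (Function('O')(q) = Add(3, Mul(Add(q, -48), Add(q, q))) = Add(3, Mul(Add(-48, q), Mul(2, q))) = Add(3, Mul(2, q, Add(-48, q))))
Mul(3736, Pow(Function('O')(p), -1)) = Mul(3736, Pow(Add(3, Mul(-96, -76), Mul(2, Pow(-76, 2))), -1)) = Mul(3736, Pow(Add(3, 7296, Mul(2, 5776)), -1)) = Mul(3736, Pow(Add(3, 7296, 11552), -1)) = Mul(3736, Pow(18851, -1)) = Mul(3736, Rational(1, 18851)) = Rational(3736, 18851)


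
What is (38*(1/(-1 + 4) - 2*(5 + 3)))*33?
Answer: -19646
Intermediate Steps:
(38*(1/(-1 + 4) - 2*(5 + 3)))*33 = (38*(1/3 - 2*8))*33 = (38*(⅓ - 16))*33 = (38*(-47/3))*33 = -1786/3*33 = -19646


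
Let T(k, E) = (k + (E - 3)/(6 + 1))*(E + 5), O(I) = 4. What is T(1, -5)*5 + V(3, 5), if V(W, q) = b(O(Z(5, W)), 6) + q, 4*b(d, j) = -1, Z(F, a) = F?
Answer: 19/4 ≈ 4.7500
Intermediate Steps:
b(d, j) = -1/4 (b(d, j) = (1/4)*(-1) = -1/4)
V(W, q) = -1/4 + q
T(k, E) = (5 + E)*(-3/7 + k + E/7) (T(k, E) = (k + (-3 + E)/7)*(5 + E) = (k + (-3 + E)*(1/7))*(5 + E) = (k + (-3/7 + E/7))*(5 + E) = (-3/7 + k + E/7)*(5 + E) = (5 + E)*(-3/7 + k + E/7))
T(1, -5)*5 + V(3, 5) = (-15/7 + 5*1 + (1/7)*(-5)**2 + (2/7)*(-5) - 5*1)*5 + (-1/4 + 5) = (-15/7 + 5 + (1/7)*25 - 10/7 - 5)*5 + 19/4 = (-15/7 + 5 + 25/7 - 10/7 - 5)*5 + 19/4 = 0*5 + 19/4 = 0 + 19/4 = 19/4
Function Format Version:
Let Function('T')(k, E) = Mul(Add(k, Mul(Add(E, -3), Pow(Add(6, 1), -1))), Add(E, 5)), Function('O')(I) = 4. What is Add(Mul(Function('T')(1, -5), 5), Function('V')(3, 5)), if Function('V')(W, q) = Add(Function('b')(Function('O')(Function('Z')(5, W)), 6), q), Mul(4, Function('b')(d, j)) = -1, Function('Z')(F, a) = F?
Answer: Rational(19, 4) ≈ 4.7500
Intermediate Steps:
Function('b')(d, j) = Rational(-1, 4) (Function('b')(d, j) = Mul(Rational(1, 4), -1) = Rational(-1, 4))
Function('V')(W, q) = Add(Rational(-1, 4), q)
Function('T')(k, E) = Mul(Add(5, E), Add(Rational(-3, 7), k, Mul(Rational(1, 7), E))) (Function('T')(k, E) = Mul(Add(k, Mul(Add(-3, E), Pow(7, -1))), Add(5, E)) = Mul(Add(k, Mul(Add(-3, E), Rational(1, 7))), Add(5, E)) = Mul(Add(k, Add(Rational(-3, 7), Mul(Rational(1, 7), E))), Add(5, E)) = Mul(Add(Rational(-3, 7), k, Mul(Rational(1, 7), E)), Add(5, E)) = Mul(Add(5, E), Add(Rational(-3, 7), k, Mul(Rational(1, 7), E))))
Add(Mul(Function('T')(1, -5), 5), Function('V')(3, 5)) = Add(Mul(Add(Rational(-15, 7), Mul(5, 1), Mul(Rational(1, 7), Pow(-5, 2)), Mul(Rational(2, 7), -5), Mul(-5, 1)), 5), Add(Rational(-1, 4), 5)) = Add(Mul(Add(Rational(-15, 7), 5, Mul(Rational(1, 7), 25), Rational(-10, 7), -5), 5), Rational(19, 4)) = Add(Mul(Add(Rational(-15, 7), 5, Rational(25, 7), Rational(-10, 7), -5), 5), Rational(19, 4)) = Add(Mul(0, 5), Rational(19, 4)) = Add(0, Rational(19, 4)) = Rational(19, 4)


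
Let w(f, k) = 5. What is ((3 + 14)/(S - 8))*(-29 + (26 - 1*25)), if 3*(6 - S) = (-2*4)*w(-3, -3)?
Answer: -42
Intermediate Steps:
S = 58/3 (S = 6 - (-2*4)*5/3 = 6 - (-8)*5/3 = 6 - ⅓*(-40) = 6 + 40/3 = 58/3 ≈ 19.333)
((3 + 14)/(S - 8))*(-29 + (26 - 1*25)) = ((3 + 14)/(58/3 - 8))*(-29 + (26 - 1*25)) = (17/(34/3))*(-29 + (26 - 25)) = (17*(3/34))*(-29 + 1) = (3/2)*(-28) = -42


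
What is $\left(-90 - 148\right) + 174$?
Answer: $-64$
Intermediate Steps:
$\left(-90 - 148\right) + 174 = -238 + 174 = -64$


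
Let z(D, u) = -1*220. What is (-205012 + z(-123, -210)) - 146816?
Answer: -352048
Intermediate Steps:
z(D, u) = -220
(-205012 + z(-123, -210)) - 146816 = (-205012 - 220) - 146816 = -205232 - 146816 = -352048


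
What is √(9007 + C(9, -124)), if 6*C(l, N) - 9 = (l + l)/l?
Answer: √324318/6 ≈ 94.915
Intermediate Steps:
C(l, N) = 11/6 (C(l, N) = 3/2 + ((l + l)/l)/6 = 3/2 + ((2*l)/l)/6 = 3/2 + (⅙)*2 = 3/2 + ⅓ = 11/6)
√(9007 + C(9, -124)) = √(9007 + 11/6) = √(54053/6) = √324318/6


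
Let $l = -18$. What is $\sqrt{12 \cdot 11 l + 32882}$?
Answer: $\sqrt{30506} \approx 174.66$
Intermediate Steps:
$\sqrt{12 \cdot 11 l + 32882} = \sqrt{12 \cdot 11 \left(-18\right) + 32882} = \sqrt{132 \left(-18\right) + 32882} = \sqrt{-2376 + 32882} = \sqrt{30506}$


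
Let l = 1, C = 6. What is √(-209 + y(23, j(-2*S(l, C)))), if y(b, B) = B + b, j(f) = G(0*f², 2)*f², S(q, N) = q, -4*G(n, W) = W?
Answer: 2*I*√47 ≈ 13.711*I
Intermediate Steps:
G(n, W) = -W/4
j(f) = -f²/2 (j(f) = (-¼*2)*f² = -f²/2)
√(-209 + y(23, j(-2*S(l, C)))) = √(-209 + (-(-2*1)²/2 + 23)) = √(-209 + (-½*(-2)² + 23)) = √(-209 + (-½*4 + 23)) = √(-209 + (-2 + 23)) = √(-209 + 21) = √(-188) = 2*I*√47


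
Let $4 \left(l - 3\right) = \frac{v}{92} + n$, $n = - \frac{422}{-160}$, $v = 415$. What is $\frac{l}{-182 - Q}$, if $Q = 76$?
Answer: $- \frac{35233}{1898880} \approx -0.018555$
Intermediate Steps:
$n = \frac{211}{80}$ ($n = \left(-422\right) \left(- \frac{1}{160}\right) = \frac{211}{80} \approx 2.6375$)
$l = \frac{35233}{7360}$ ($l = 3 + \frac{\frac{415}{92} + \frac{211}{80}}{4} = 3 + \frac{1}{4} \cdot \frac{13153}{1840} = 3 + \frac{13153}{7360} = \frac{35233}{7360} \approx 4.7871$)
$\frac{l}{-182 - Q} = \frac{35233}{7360 \left(-182 - 76\right)} = \frac{35233}{7360 \left(-258\right)} = \frac{35233}{7360} \left(- \frac{1}{258}\right) = - \frac{35233}{1898880}$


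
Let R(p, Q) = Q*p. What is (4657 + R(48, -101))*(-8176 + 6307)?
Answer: 356979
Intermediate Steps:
(4657 + R(48, -101))*(-8176 + 6307) = (4657 - 101*48)*(-8176 + 6307) = (4657 - 4848)*(-1869) = -191*(-1869) = 356979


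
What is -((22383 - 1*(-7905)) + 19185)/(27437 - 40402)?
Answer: 49473/12965 ≈ 3.8159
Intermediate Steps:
-((22383 - 1*(-7905)) + 19185)/(27437 - 40402) = -((22383 + 7905) + 19185)/(-12965) = -(30288 + 19185)*(-1)/12965 = -49473*(-1)/12965 = -1*(-49473/12965) = 49473/12965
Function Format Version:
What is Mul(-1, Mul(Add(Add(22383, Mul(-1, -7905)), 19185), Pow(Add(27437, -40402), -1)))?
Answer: Rational(49473, 12965) ≈ 3.8159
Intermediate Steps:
Mul(-1, Mul(Add(Add(22383, Mul(-1, -7905)), 19185), Pow(Add(27437, -40402), -1))) = Mul(-1, Mul(Add(Add(22383, 7905), 19185), Pow(-12965, -1))) = Mul(-1, Mul(Add(30288, 19185), Rational(-1, 12965))) = Mul(-1, Mul(49473, Rational(-1, 12965))) = Mul(-1, Rational(-49473, 12965)) = Rational(49473, 12965)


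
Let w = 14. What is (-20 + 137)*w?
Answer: 1638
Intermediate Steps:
(-20 + 137)*w = (-20 + 137)*14 = 117*14 = 1638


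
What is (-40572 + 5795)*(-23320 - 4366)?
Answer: 962836022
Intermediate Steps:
(-40572 + 5795)*(-23320 - 4366) = -34777*(-27686) = 962836022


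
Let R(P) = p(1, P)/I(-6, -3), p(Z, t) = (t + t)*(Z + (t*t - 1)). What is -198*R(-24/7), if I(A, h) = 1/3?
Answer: 16422912/343 ≈ 47880.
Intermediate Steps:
p(Z, t) = 2*t*(-1 + Z + t**2) (p(Z, t) = (2*t)*(Z + (t**2 - 1)) = (2*t)*(Z + (-1 + t**2)) = (2*t)*(-1 + Z + t**2) = 2*t*(-1 + Z + t**2))
I(A, h) = 1/3
R(P) = 6*P**3 (R(P) = (2*P*(-1 + 1 + P**2))/(1/3) = (2*P*P**2)*3 = (2*P**3)*3 = 6*P**3)
-198*R(-24/7) = -1188*(-24/7)**3 = -1188*(-13824)/343 = -198*(-82944/343) = 16422912/343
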